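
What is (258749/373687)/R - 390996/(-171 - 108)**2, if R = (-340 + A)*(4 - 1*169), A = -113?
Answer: -134826925264751/26841916657215 ≈ -5.0230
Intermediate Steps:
R = 74745 (R = (-340 - 113)*(4 - 1*169) = -453*(4 - 169) = -453*(-165) = 74745)
(258749/373687)/R - 390996/(-171 - 108)**2 = (258749/373687)/74745 - 390996/(-171 - 108)**2 = (258749*(1/373687))*(1/74745) - 390996/((-279)**2) = (258749/373687)*(1/74745) - 390996/77841 = 258749/27931234815 - 390996*1/77841 = 258749/27931234815 - 43444/8649 = -134826925264751/26841916657215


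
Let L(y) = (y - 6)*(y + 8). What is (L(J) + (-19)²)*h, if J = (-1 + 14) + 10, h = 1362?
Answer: 1209456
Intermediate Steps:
J = 23 (J = 13 + 10 = 23)
L(y) = (-6 + y)*(8 + y)
(L(J) + (-19)²)*h = ((-48 + 23² + 2*23) + (-19)²)*1362 = ((-48 + 529 + 46) + 361)*1362 = (527 + 361)*1362 = 888*1362 = 1209456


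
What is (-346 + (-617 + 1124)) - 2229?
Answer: -2068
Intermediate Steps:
(-346 + (-617 + 1124)) - 2229 = (-346 + 507) - 2229 = 161 - 2229 = -2068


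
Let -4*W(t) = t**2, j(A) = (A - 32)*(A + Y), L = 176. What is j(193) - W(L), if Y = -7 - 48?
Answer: 29962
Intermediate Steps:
Y = -55
j(A) = (-55 + A)*(-32 + A) (j(A) = (A - 32)*(A - 55) = (-32 + A)*(-55 + A) = (-55 + A)*(-32 + A))
W(t) = -t**2/4
j(193) - W(L) = (1760 + 193**2 - 87*193) - (-1)*176**2/4 = (1760 + 37249 - 16791) - (-1)*30976/4 = 22218 - 1*(-7744) = 22218 + 7744 = 29962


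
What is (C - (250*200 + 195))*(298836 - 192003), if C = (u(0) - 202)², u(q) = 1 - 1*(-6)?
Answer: -1300157610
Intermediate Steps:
u(q) = 7 (u(q) = 1 + 6 = 7)
C = 38025 (C = (7 - 202)² = (-195)² = 38025)
(C - (250*200 + 195))*(298836 - 192003) = (38025 - (250*200 + 195))*(298836 - 192003) = (38025 - (50000 + 195))*106833 = (38025 - 1*50195)*106833 = (38025 - 50195)*106833 = -12170*106833 = -1300157610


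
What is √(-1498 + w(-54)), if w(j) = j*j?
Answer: √1418 ≈ 37.656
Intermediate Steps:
w(j) = j²
√(-1498 + w(-54)) = √(-1498 + (-54)²) = √(-1498 + 2916) = √1418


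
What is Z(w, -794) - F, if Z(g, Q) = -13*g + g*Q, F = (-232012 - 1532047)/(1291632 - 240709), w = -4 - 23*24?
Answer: 471542506775/1050923 ≈ 4.4869e+5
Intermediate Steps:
w = -556 (w = -4 - 552 = -556)
F = -1764059/1050923 ≈ -1.6786
Z(g, Q) = -13*g + Q*g
Z(w, -794) - F = -556*(-13 - 794) - 1*(-1764059/1050923) = -556*(-807) + 1764059/1050923 = 448692 + 1764059/1050923 = 471542506775/1050923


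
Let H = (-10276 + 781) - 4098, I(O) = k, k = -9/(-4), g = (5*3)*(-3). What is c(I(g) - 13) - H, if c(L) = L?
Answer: 54329/4 ≈ 13582.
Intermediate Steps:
g = -45 (g = 15*(-3) = -45)
k = 9/4 (k = -9*(-¼) = 9/4 ≈ 2.2500)
I(O) = 9/4
H = -13593 (H = -9495 - 4098 = -13593)
c(I(g) - 13) - H = (9/4 - 13) - 1*(-13593) = -43/4 + 13593 = 54329/4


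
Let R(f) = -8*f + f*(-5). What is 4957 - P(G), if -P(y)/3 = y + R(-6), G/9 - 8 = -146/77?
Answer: 412397/77 ≈ 5355.8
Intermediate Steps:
R(f) = -13*f (R(f) = -8*f - 5*f = -13*f)
G = 4230/77 (G = 72 + 9*(-146/77) = 72 - 1314/77 = 4230/77 ≈ 54.935)
P(y) = -234 - 3*y (P(y) = -3*(y - 13*(-6)) = -3*(y + 78) = -3*(78 + y) = -234 - 3*y)
4957 - P(G) = 4957 - (-234 - 3*4230/77) = 4957 - (-234 - 12690/77) = 4957 - 1*(-30708/77) = 4957 + 30708/77 = 412397/77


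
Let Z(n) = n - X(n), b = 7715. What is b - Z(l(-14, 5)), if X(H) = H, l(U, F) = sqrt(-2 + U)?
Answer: 7715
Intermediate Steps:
Z(n) = 0 (Z(n) = n - n = 0)
b - Z(l(-14, 5)) = 7715 - 1*0 = 7715 + 0 = 7715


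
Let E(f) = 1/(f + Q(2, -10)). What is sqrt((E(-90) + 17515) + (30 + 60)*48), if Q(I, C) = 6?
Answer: sqrt(38516919)/42 ≈ 147.77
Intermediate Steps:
E(f) = 1/(6 + f) (E(f) = 1/(f + 6) = 1/(6 + f))
sqrt((E(-90) + 17515) + (30 + 60)*48) = sqrt((1/(6 - 90) + 17515) + (30 + 60)*48) = sqrt((1/(-84) + 17515) + 90*48) = sqrt((-1/84 + 17515) + 4320) = sqrt(1471259/84 + 4320) = sqrt(1834139/84) = sqrt(38516919)/42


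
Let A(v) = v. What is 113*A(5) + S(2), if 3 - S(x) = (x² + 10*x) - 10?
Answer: 554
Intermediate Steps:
S(x) = 13 - x² - 10*x (S(x) = 3 - ((x² + 10*x) - 10) = 3 - (-10 + x² + 10*x) = 3 + (10 - x² - 10*x) = 13 - x² - 10*x)
113*A(5) + S(2) = 113*5 + (13 - 1*2² - 10*2) = 565 + (13 - 1*4 - 20) = 565 + (13 - 4 - 20) = 565 - 11 = 554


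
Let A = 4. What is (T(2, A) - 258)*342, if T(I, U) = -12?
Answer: -92340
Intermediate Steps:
(T(2, A) - 258)*342 = (-12 - 258)*342 = -270*342 = -92340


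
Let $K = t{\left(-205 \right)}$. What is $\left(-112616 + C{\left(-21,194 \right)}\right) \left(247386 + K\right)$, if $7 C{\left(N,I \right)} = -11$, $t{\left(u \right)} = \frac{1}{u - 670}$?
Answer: $- \frac{170642563679927}{6125} \approx -2.786 \cdot 10^{10}$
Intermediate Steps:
$t{\left(u \right)} = \frac{1}{-670 + u}$
$C{\left(N,I \right)} = - \frac{11}{7}$ ($C{\left(N,I \right)} = \frac{1}{7} \left(-11\right) = - \frac{11}{7}$)
$K = - \frac{1}{875}$ ($K = \frac{1}{-670 - 205} = \frac{1}{-875} = - \frac{1}{875} \approx -0.0011429$)
$\left(-112616 + C{\left(-21,194 \right)}\right) \left(247386 + K\right) = \left(-112616 - \frac{11}{7}\right) \left(247386 - \frac{1}{875}\right) = \left(- \frac{788323}{7}\right) \frac{216462749}{875} = - \frac{170642563679927}{6125}$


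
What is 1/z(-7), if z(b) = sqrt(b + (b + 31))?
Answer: sqrt(17)/17 ≈ 0.24254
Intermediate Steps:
z(b) = sqrt(31 + 2*b) (z(b) = sqrt(b + (31 + b)) = sqrt(31 + 2*b))
1/z(-7) = 1/(sqrt(31 + 2*(-7))) = 1/(sqrt(31 - 14)) = 1/(sqrt(17)) = sqrt(17)/17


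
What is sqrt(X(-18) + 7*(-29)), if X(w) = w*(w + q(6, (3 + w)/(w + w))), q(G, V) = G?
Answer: sqrt(13) ≈ 3.6056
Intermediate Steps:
X(w) = w*(6 + w) (X(w) = w*(w + 6) = w*(6 + w))
sqrt(X(-18) + 7*(-29)) = sqrt(-18*(6 - 18) + 7*(-29)) = sqrt(-18*(-12) - 203) = sqrt(216 - 203) = sqrt(13)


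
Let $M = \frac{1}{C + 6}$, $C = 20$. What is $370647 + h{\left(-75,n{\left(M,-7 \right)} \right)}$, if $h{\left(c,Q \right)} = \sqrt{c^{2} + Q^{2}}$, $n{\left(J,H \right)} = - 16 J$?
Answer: $370647 + \frac{\sqrt{950689}}{13} \approx 3.7072 \cdot 10^{5}$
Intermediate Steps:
$M = \frac{1}{26}$ ($M = \frac{1}{20 + 6} = \frac{1}{26} \approx 0.038462$)
$h{\left(c,Q \right)} = \sqrt{Q^{2} + c^{2}}$
$370647 + h{\left(-75,n{\left(M,-7 \right)} \right)} = 370647 + \sqrt{\left(\left(-16\right) \frac{1}{26}\right)^{2} + \left(-75\right)^{2}} = 370647 + \sqrt{\left(- \frac{8}{13}\right)^{2} + 5625} = 370647 + \sqrt{\frac{64}{169} + 5625} = 370647 + \sqrt{\frac{950689}{169}} = 370647 + \frac{\sqrt{950689}}{13}$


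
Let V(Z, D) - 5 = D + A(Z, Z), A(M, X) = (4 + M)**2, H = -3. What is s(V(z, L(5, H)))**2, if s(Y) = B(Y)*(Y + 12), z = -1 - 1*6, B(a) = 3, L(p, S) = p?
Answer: 8649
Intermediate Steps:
z = -7 (z = -1 - 6 = -7)
V(Z, D) = 5 + D + (4 + Z)**2 (V(Z, D) = 5 + (D + (4 + Z)**2) = 5 + D + (4 + Z)**2)
s(Y) = 36 + 3*Y (s(Y) = 3*(Y + 12) = 3*(12 + Y) = 36 + 3*Y)
s(V(z, L(5, H)))**2 = (36 + 3*(5 + 5 + (4 - 7)**2))**2 = (36 + 3*(5 + 5 + (-3)**2))**2 = (36 + 3*(5 + 5 + 9))**2 = (36 + 3*19)**2 = (36 + 57)**2 = 93**2 = 8649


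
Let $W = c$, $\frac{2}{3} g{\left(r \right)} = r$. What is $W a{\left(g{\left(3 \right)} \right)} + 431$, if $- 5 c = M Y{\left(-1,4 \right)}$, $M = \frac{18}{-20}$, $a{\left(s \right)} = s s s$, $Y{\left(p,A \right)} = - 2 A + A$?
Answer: $\frac{36539}{100} \approx 365.39$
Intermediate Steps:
$Y{\left(p,A \right)} = - A$
$g{\left(r \right)} = \frac{3 r}{2}$
$a{\left(s \right)} = s^{3}$ ($a{\left(s \right)} = s^{2} s = s^{3}$)
$M = - \frac{9}{10}$ ($M = 18 \left(- \frac{1}{20}\right) = - \frac{9}{10} \approx -0.9$)
$c = - \frac{18}{25}$ ($c = - \frac{\left(- \frac{9}{10}\right) \left(\left(-1\right) 4\right)}{5} = - \frac{\left(- \frac{9}{10}\right) \left(-4\right)}{5} = \left(- \frac{1}{5}\right) \frac{18}{5} = - \frac{18}{25} \approx -0.72$)
$W = - \frac{18}{25} \approx -0.72$
$W a{\left(g{\left(3 \right)} \right)} + 431 = - \frac{18 \left(\frac{3}{2} \cdot 3\right)^{3}}{25} + 431 = - \frac{18 \left(\frac{9}{2}\right)^{3}}{25} + 431 = \left(- \frac{18}{25}\right) \frac{729}{8} + 431 = - \frac{6561}{100} + 431 = \frac{36539}{100}$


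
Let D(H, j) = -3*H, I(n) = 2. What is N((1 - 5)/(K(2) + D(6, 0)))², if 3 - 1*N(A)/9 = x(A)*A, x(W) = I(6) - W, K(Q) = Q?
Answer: 136161/256 ≈ 531.88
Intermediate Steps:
x(W) = 2 - W
N(A) = 27 - 9*A*(2 - A) (N(A) = 27 - 9*(2 - A)*A = 27 - 9*A*(2 - A))
N((1 - 5)/(K(2) + D(6, 0)))² = (27 + 9*((1 - 5)/(2 - 3*6))*(-2 + (1 - 5)/(2 - 3*6)))² = (27 + 9*(-4/(2 - 18))*(-2 - 4/(2 - 18)))² = (27 + 9*(-4/(-16))*(-2 - 4/(-16)))² = (27 + 9*(-4*(-1/16))*(-2 - 4*(-1/16)))² = (27 + 9*(¼)*(-2 + ¼))² = (27 + 9*(¼)*(-7/4))² = (27 - 63/16)² = (369/16)² = 136161/256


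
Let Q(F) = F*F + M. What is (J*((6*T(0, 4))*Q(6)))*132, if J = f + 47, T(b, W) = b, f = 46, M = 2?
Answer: 0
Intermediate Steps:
Q(F) = 2 + F² (Q(F) = F*F + 2 = F² + 2 = 2 + F²)
J = 93 (J = 46 + 47 = 93)
(J*((6*T(0, 4))*Q(6)))*132 = (93*((6*0)*(2 + 6²)))*132 = (93*(0*(2 + 36)))*132 = (93*(0*38))*132 = (93*0)*132 = 0*132 = 0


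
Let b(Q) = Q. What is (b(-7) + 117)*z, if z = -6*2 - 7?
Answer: -2090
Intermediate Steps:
z = -19 (z = -12 - 7 = -19)
(b(-7) + 117)*z = (-7 + 117)*(-19) = 110*(-19) = -2090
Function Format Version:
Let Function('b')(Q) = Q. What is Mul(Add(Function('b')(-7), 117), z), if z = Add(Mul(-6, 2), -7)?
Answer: -2090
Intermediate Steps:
z = -19 (z = Add(-12, -7) = -19)
Mul(Add(Function('b')(-7), 117), z) = Mul(Add(-7, 117), -19) = Mul(110, -19) = -2090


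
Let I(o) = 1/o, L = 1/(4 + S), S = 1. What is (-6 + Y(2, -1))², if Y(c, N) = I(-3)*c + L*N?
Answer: 10609/225 ≈ 47.151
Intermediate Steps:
L = ⅕ (L = 1/(4 + 1) = 1/5 = ⅕ ≈ 0.20000)
I(o) = 1/o
Y(c, N) = -c/3 + N/5 (Y(c, N) = c/(-3) + N/5 = -c/3 + N/5)
(-6 + Y(2, -1))² = (-6 + (-⅓*2 + (⅕)*(-1)))² = (-6 + (-⅔ - ⅕))² = (-6 - 13/15)² = (-103/15)² = 10609/225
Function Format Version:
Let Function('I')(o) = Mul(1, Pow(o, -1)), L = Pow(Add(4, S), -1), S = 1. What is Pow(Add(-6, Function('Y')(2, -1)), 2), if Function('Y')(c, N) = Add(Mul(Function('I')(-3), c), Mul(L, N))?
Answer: Rational(10609, 225) ≈ 47.151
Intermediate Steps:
L = Rational(1, 5) (L = Pow(Add(4, 1), -1) = Pow(5, -1) = Rational(1, 5) ≈ 0.20000)
Function('I')(o) = Pow(o, -1)
Function('Y')(c, N) = Add(Mul(Rational(-1, 3), c), Mul(Rational(1, 5), N)) (Function('Y')(c, N) = Add(Mul(Pow(-3, -1), c), Mul(Rational(1, 5), N)) = Add(Mul(Rational(-1, 3), c), Mul(Rational(1, 5), N)))
Pow(Add(-6, Function('Y')(2, -1)), 2) = Pow(Add(-6, Add(Mul(Rational(-1, 3), 2), Mul(Rational(1, 5), -1))), 2) = Pow(Add(-6, Add(Rational(-2, 3), Rational(-1, 5))), 2) = Pow(Add(-6, Rational(-13, 15)), 2) = Pow(Rational(-103, 15), 2) = Rational(10609, 225)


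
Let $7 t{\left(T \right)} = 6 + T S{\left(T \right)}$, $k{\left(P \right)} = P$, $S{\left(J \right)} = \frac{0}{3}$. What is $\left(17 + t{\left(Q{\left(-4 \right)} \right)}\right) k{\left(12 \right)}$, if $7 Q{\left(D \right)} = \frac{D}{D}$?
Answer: $\frac{1500}{7} \approx 214.29$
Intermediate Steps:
$S{\left(J \right)} = 0$ ($S{\left(J \right)} = 0 \cdot \frac{1}{3} = 0$)
$Q{\left(D \right)} = \frac{1}{7}$ ($Q{\left(D \right)} = \frac{D \frac{1}{D}}{7} = \frac{1}{7} \cdot 1 = \frac{1}{7}$)
$t{\left(T \right)} = \frac{6}{7}$ ($t{\left(T \right)} = \frac{6 + T 0}{7} = \frac{6 + 0}{7} = \frac{1}{7} \cdot 6 = \frac{6}{7}$)
$\left(17 + t{\left(Q{\left(-4 \right)} \right)}\right) k{\left(12 \right)} = \left(17 + \frac{6}{7}\right) 12 = \frac{125}{7} \cdot 12 = \frac{1500}{7}$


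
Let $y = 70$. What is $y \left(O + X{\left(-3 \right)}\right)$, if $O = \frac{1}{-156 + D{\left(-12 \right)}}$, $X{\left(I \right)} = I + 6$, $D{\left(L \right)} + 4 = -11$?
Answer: $\frac{35840}{171} \approx 209.59$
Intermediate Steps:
$D{\left(L \right)} = -15$ ($D{\left(L \right)} = -4 - 11 = -15$)
$X{\left(I \right)} = 6 + I$
$O = - \frac{1}{171}$ ($O = \frac{1}{-156 - 15} = \frac{1}{-171} = - \frac{1}{171} \approx -0.005848$)
$y \left(O + X{\left(-3 \right)}\right) = 70 \left(- \frac{1}{171} + \left(6 - 3\right)\right) = 70 \left(- \frac{1}{171} + 3\right) = 70 \cdot \frac{512}{171} = \frac{35840}{171}$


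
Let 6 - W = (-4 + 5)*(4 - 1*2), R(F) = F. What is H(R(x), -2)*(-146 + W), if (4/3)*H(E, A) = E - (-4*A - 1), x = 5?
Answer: 213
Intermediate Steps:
W = 4 (W = 6 - (-4 + 5)*(4 - 1*2) = 6 - (4 - 2) = 6 - 2 = 4)
H(E, A) = ¾ + 3*A + 3*E/4 (H(E, A) = 3*(E - (-4*A - 1))/4 = 3*(E - (-1 - 4*A))/4 = 3*(E + (1 + 4*A))/4 = 3*(1 + E + 4*A)/4 = ¾ + 3*A + 3*E/4)
H(R(x), -2)*(-146 + W) = (¾ + 3*(-2) + (¾)*5)*(-146 + 4) = (¾ - 6 + 15/4)*(-142) = -3/2*(-142) = 213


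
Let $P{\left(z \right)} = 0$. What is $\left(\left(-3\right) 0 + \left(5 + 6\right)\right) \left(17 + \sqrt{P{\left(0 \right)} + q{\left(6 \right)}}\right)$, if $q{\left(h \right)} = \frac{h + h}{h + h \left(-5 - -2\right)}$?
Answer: $187 + 11 i \approx 187.0 + 11.0 i$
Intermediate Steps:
$q{\left(h \right)} = -1$ ($q{\left(h \right)} = \frac{2 h}{h + h \left(-5 + 2\right)} = \frac{2 h}{h + h \left(-3\right)} = \frac{2 h}{h - 3 h} = \frac{2 h}{\left(-2\right) h} = 2 h \left(- \frac{1}{2 h}\right) = -1$)
$\left(\left(-3\right) 0 + \left(5 + 6\right)\right) \left(17 + \sqrt{P{\left(0 \right)} + q{\left(6 \right)}}\right) = \left(\left(-3\right) 0 + \left(5 + 6\right)\right) \left(17 + \sqrt{0 - 1}\right) = \left(0 + 11\right) \left(17 + \sqrt{-1}\right) = 11 \left(17 + i\right) = 187 + 11 i$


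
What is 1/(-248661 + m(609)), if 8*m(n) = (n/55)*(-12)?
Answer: -110/27354537 ≈ -4.0213e-6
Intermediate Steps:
m(n) = -3*n/110 (m(n) = ((n/55)*(-12))/8 = (-12*n/55)/8 = -3*n/110)
1/(-248661 + m(609)) = 1/(-248661 - 3/110*609) = 1/(-248661 - 1827/110) = 1/(-27354537/110) = -110/27354537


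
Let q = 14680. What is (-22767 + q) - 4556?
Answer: -12643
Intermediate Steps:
(-22767 + q) - 4556 = (-22767 + 14680) - 4556 = -8087 - 4556 = -12643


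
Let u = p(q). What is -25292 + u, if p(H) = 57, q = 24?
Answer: -25235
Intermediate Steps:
u = 57
-25292 + u = -25292 + 57 = -25235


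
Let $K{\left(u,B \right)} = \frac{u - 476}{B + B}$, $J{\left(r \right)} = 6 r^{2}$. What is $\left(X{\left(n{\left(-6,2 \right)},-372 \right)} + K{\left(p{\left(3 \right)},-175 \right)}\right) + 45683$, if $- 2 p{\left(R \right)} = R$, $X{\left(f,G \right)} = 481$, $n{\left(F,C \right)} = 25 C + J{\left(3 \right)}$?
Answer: $\frac{6463151}{140} \approx 46165.0$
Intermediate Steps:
$n{\left(F,C \right)} = 54 + 25 C$ ($n{\left(F,C \right)} = 25 C + 6 \cdot 3^{2} = 25 C + 6 \cdot 9 = 25 C + 54 = 54 + 25 C$)
$p{\left(R \right)} = - \frac{R}{2}$
$K{\left(u,B \right)} = \frac{-476 + u}{2 B}$
$\left(X{\left(n{\left(-6,2 \right)},-372 \right)} + K{\left(p{\left(3 \right)},-175 \right)}\right) + 45683 = \left(481 + \frac{-476 - \frac{3}{2}}{2 \left(-175\right)}\right) + 45683 = \left(481 + \frac{1}{2} \left(- \frac{1}{175}\right) \left(-476 - \frac{3}{2}\right)\right) + 45683 = \left(481 + \frac{1}{2} \left(- \frac{1}{175}\right) \left(- \frac{955}{2}\right)\right) + 45683 = \left(481 + \frac{191}{140}\right) + 45683 = \frac{67531}{140} + 45683 = \frac{6463151}{140}$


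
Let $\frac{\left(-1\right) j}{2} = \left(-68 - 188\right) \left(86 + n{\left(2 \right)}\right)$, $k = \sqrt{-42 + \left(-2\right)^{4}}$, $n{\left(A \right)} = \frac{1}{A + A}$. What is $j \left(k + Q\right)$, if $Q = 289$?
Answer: $12762240 + 44160 i \sqrt{26} \approx 1.2762 \cdot 10^{7} + 2.2517 \cdot 10^{5} i$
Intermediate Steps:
$n{\left(A \right)} = \frac{1}{2 A}$
$k = i \sqrt{26}$ ($k = \sqrt{-42 + 16} = \sqrt{-26} = i \sqrt{26} \approx 5.099 i$)
$j = 44160$ ($j = - 2 \left(-68 - 188\right) \left(86 + \frac{1}{2 \cdot 2}\right) = - 2 \left(- 256 \left(86 + \frac{1}{2} \cdot \frac{1}{2}\right)\right) = - 2 \left(- 256 \left(86 + \frac{1}{4}\right)\right) = - 2 \left(\left(-256\right) \frac{345}{4}\right) = \left(-2\right) \left(-22080\right) = 44160$)
$j \left(k + Q\right) = 44160 \left(i \sqrt{26} + 289\right) = 44160 \left(289 + i \sqrt{26}\right) = 12762240 + 44160 i \sqrt{26}$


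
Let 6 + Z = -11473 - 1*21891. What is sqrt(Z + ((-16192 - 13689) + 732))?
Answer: I*sqrt(62519) ≈ 250.04*I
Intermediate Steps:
Z = -33370 (Z = -6 + (-11473 - 1*21891) = -6 + (-11473 - 21891) = -6 - 33364 = -33370)
sqrt(Z + ((-16192 - 13689) + 732)) = sqrt(-33370 + ((-16192 - 13689) + 732)) = sqrt(-33370 + (-29881 + 732)) = sqrt(-33370 - 29149) = sqrt(-62519) = I*sqrt(62519)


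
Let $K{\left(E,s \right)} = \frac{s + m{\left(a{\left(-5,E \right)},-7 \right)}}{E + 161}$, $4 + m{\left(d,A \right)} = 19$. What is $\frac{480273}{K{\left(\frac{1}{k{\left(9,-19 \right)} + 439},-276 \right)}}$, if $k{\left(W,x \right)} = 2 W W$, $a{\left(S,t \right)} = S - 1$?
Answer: $- \frac{5163575114}{17429} \approx -2.9626 \cdot 10^{5}$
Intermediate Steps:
$a{\left(S,t \right)} = -1 + S$
$m{\left(d,A \right)} = 15$ ($m{\left(d,A \right)} = -4 + 19 = 15$)
$k{\left(W,x \right)} = 2 W^{2}$
$K{\left(E,s \right)} = \frac{15 + s}{161 + E}$ ($K{\left(E,s \right)} = \frac{s + 15}{E + 161} = \frac{15 + s}{161 + E}$)
$\frac{480273}{K{\left(\frac{1}{k{\left(9,-19 \right)} + 439},-276 \right)}} = \frac{480273}{\frac{1}{161 + \frac{1}{2 \cdot 9^{2} + 439}} \left(15 - 276\right)} = \frac{480273}{\frac{1}{161 + \frac{1}{2 \cdot 81 + 439}} \left(-261\right)} = \frac{480273}{\frac{1}{161 + \frac{1}{162 + 439}} \left(-261\right)} = \frac{480273}{\frac{1}{161 + \frac{1}{601}} \left(-261\right)} = \frac{480273}{\frac{1}{\frac{96762}{601}} \left(-261\right)} = \frac{480273}{\frac{601}{96762} \left(-261\right)} = \frac{480273}{- \frac{52287}{32254}} = 480273 \left(- \frac{32254}{52287}\right) = - \frac{5163575114}{17429}$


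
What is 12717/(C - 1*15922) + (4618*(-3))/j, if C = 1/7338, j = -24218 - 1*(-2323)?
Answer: -2927878644/17642180885 ≈ -0.16596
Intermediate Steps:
j = -21895 (j = -24218 + 2323 = -21895)
C = 1/7338 ≈ 0.00013628
12717/(C - 1*15922) + (4618*(-3))/j = 12717/(1/7338 - 1*15922) + (4618*(-3))/(-21895) = 12717/(1/7338 - 15922) - 13854*(-1/21895) = 12717/(-116835635/7338) + 13854/21895 = 12717*(-7338/116835635) + 13854/21895 = -93317346/116835635 + 13854/21895 = -2927878644/17642180885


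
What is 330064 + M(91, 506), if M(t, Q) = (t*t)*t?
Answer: 1083635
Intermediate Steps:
M(t, Q) = t³ (M(t, Q) = t²*t = t³)
330064 + M(91, 506) = 330064 + 91³ = 330064 + 753571 = 1083635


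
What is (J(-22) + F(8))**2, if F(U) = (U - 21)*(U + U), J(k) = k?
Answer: 52900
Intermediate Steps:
F(U) = 2*U*(-21 + U) (F(U) = (-21 + U)*(2*U) = 2*U*(-21 + U))
(J(-22) + F(8))**2 = (-22 + 2*8*(-21 + 8))**2 = (-22 + 2*8*(-13))**2 = (-22 - 208)**2 = (-230)**2 = 52900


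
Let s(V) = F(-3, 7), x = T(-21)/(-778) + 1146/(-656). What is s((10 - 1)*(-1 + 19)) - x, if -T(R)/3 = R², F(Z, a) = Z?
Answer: -376851/127592 ≈ -2.9536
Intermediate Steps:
T(R) = -3*R²
x = -5925/127592 (x = -3*(-21)²/(-778) + 1146/(-656) = -3*441*(-1/778) + 1146*(-1/656) = -1323*(-1/778) - 573/328 = 1323/778 - 573/328 = -5925/127592 ≈ -0.046437)
s(V) = -3
s((10 - 1)*(-1 + 19)) - x = -3 - 1*(-5925/127592) = -3 + 5925/127592 = -376851/127592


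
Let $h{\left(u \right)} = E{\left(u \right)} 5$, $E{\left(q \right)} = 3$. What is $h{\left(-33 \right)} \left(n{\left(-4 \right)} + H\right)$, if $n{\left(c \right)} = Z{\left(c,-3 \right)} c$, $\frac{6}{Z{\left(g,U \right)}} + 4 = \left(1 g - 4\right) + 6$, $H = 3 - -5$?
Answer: $180$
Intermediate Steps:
$H = 8$ ($H = 3 + 5 = 8$)
$Z{\left(g,U \right)} = \frac{6}{-2 + g}$ ($Z{\left(g,U \right)} = \frac{6}{-4 + \left(\left(1 g - 4\right) + 6\right)} = \frac{6}{-4 + \left(\left(g - 4\right) + 6\right)} = \frac{6}{-4 + \left(\left(-4 + g\right) + 6\right)} = \frac{6}{-4 + \left(2 + g\right)} = \frac{6}{-2 + g}$)
$n{\left(c \right)} = \frac{6 c}{-2 + c}$ ($n{\left(c \right)} = \frac{6}{-2 + c} c = \frac{6 c}{-2 + c}$)
$h{\left(u \right)} = 15$ ($h{\left(u \right)} = 3 \cdot 5 = 15$)
$h{\left(-33 \right)} \left(n{\left(-4 \right)} + H\right) = 15 \left(6 \left(-4\right) \frac{1}{-2 - 4} + 8\right) = 15 \left(6 \left(-4\right) \frac{1}{-6} + 8\right) = 15 \left(6 \left(-4\right) \left(- \frac{1}{6}\right) + 8\right) = 15 \left(4 + 8\right) = 15 \cdot 12 = 180$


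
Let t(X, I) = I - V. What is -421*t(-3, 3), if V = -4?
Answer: -2947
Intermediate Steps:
t(X, I) = 4 + I (t(X, I) = I - 1*(-4) = I + 4 = 4 + I)
-421*t(-3, 3) = -421*(4 + 3) = -421*7 = -2947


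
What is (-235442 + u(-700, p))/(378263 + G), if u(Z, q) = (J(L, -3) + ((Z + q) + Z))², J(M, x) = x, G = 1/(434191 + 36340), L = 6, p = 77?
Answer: 358270302427/88992233827 ≈ 4.0259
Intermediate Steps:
G = 1/470531 ≈ 2.1253e-6
u(Z, q) = (-3 + q + 2*Z)² (u(Z, q) = (-3 + ((Z + q) + Z))² = (-3 + (q + 2*Z))² = (-3 + q + 2*Z)²)
(-235442 + u(-700, p))/(378263 + G) = (-235442 + (-3 + 77 + 2*(-700))²)/(378263 + 1/470531) = (-235442 + (-3 + 77 - 1400)²)/(177984467654/470531) = (-235442 + (-1326)²)*(470531/177984467654) = (-235442 + 1758276)*(470531/177984467654) = 1522834*(470531/177984467654) = 358270302427/88992233827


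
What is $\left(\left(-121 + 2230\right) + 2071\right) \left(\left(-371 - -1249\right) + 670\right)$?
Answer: $6470640$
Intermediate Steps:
$\left(\left(-121 + 2230\right) + 2071\right) \left(\left(-371 - -1249\right) + 670\right) = \left(2109 + 2071\right) \left(\left(-371 + 1249\right) + 670\right) = 4180 \left(878 + 670\right) = 4180 \cdot 1548 = 6470640$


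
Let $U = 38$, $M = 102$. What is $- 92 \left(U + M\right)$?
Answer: $-12880$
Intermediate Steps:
$- 92 \left(U + M\right) = - 92 \left(38 + 102\right) = \left(-92\right) 140 = -12880$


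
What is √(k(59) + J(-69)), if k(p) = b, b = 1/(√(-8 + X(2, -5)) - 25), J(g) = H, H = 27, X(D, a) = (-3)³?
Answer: √(2936175 - 165*I*√35)/330 ≈ 5.1925 - 0.00086314*I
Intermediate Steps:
X(D, a) = -27
J(g) = 27
b = 1/(-25 + I*√35) (b = 1/(√(-8 - 27) - 25) = 1/(√(-35) - 25) = 1/(I*√35 - 25) = 1/(-25 + I*√35) ≈ -0.037879 - 0.0089638*I)
k(p) = -5/132 - I*√35/660
√(k(59) + J(-69)) = √((-5/132 - I*√35/660) + 27) = √(3559/132 - I*√35/660)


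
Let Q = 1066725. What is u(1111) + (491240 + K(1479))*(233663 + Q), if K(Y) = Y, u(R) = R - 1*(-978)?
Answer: 640725877061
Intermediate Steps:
u(R) = 978 + R (u(R) = R + 978 = 978 + R)
u(1111) + (491240 + K(1479))*(233663 + Q) = (978 + 1111) + (491240 + 1479)*(233663 + 1066725) = 2089 + 492719*1300388 = 2089 + 640725874972 = 640725877061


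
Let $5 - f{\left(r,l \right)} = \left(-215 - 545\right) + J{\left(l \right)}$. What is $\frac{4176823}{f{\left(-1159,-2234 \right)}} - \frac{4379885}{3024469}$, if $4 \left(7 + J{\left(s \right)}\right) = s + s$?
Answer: $\frac{12624398079222}{5713221941} \approx 2209.7$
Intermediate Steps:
$J{\left(s \right)} = -7 + \frac{s}{2}$ ($J{\left(s \right)} = -7 + \frac{s + s}{4} = -7 + \frac{2 s}{4} = -7 + \frac{s}{2}$)
$f{\left(r,l \right)} = 772 - \frac{l}{2}$ ($f{\left(r,l \right)} = 5 - \left(\left(-215 - 545\right) + \left(-7 + \frac{l}{2}\right)\right) = 5 - \left(-760 + \left(-7 + \frac{l}{2}\right)\right) = 5 - \left(-767 + \frac{l}{2}\right) = 772 - \frac{l}{2}$)
$\frac{4176823}{f{\left(-1159,-2234 \right)}} - \frac{4379885}{3024469} = \frac{4176823}{772 - -1117} - \frac{4379885}{3024469} = \frac{4176823}{772 + 1117} - \frac{4379885}{3024469} = \frac{4176823}{1889} - \frac{4379885}{3024469} = \frac{12624398079222}{5713221941}$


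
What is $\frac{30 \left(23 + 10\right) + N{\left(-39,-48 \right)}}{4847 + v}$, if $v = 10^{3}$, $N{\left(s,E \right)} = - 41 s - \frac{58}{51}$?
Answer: $\frac{131981}{298197} \approx 0.4426$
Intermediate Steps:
$N{\left(s,E \right)} = - \frac{58}{51} - 41 s$ ($N{\left(s,E \right)} = - 41 s - \frac{58}{51} = - \frac{58}{51} - 41 s$)
$v = 1000$
$\frac{30 \left(23 + 10\right) + N{\left(-39,-48 \right)}}{4847 + v} = \frac{30 \left(23 + 10\right) - - \frac{81491}{51}}{4847 + 1000} = \frac{30 \cdot 33 + \left(- \frac{58}{51} + 1599\right)}{5847} = \left(990 + \frac{81491}{51}\right) \frac{1}{5847} = \frac{131981}{51} \cdot \frac{1}{5847} = \frac{131981}{298197}$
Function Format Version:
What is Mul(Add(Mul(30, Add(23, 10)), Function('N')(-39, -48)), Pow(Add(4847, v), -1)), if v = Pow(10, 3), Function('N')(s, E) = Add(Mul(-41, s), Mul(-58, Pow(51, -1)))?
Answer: Rational(131981, 298197) ≈ 0.44260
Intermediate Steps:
Function('N')(s, E) = Add(Rational(-58, 51), Mul(-41, s)) (Function('N')(s, E) = Add(Mul(-41, s), Mul(-58, Rational(1, 51))) = Add(Mul(-41, s), Rational(-58, 51)) = Add(Rational(-58, 51), Mul(-41, s)))
v = 1000
Mul(Add(Mul(30, Add(23, 10)), Function('N')(-39, -48)), Pow(Add(4847, v), -1)) = Mul(Add(Mul(30, Add(23, 10)), Add(Rational(-58, 51), Mul(-41, -39))), Pow(Add(4847, 1000), -1)) = Mul(Add(Mul(30, 33), Add(Rational(-58, 51), 1599)), Pow(5847, -1)) = Mul(Add(990, Rational(81491, 51)), Rational(1, 5847)) = Mul(Rational(131981, 51), Rational(1, 5847)) = Rational(131981, 298197)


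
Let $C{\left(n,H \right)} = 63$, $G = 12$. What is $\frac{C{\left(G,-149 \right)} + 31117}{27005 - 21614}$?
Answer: $\frac{31180}{5391} \approx 5.7837$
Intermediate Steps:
$\frac{C{\left(G,-149 \right)} + 31117}{27005 - 21614} = \frac{63 + 31117}{27005 - 21614} = \frac{31180}{5391}$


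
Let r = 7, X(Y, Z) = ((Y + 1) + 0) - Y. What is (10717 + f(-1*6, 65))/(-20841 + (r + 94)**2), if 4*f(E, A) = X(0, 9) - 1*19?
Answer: -4285/4256 ≈ -1.0068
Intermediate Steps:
X(Y, Z) = 1 (X(Y, Z) = ((1 + Y) + 0) - Y = (1 + Y) - Y = 1)
f(E, A) = -9/2 (f(E, A) = (1 - 1*19)/4 = (1 - 19)/4 = (1/4)*(-18) = -9/2)
(10717 + f(-1*6, 65))/(-20841 + (r + 94)**2) = (10717 - 9/2)/(-20841 + (7 + 94)**2) = 21425/(2*(-20841 + 101**2)) = 21425/(2*(-20841 + 10201)) = (21425/2)/(-10640) = (21425/2)*(-1/10640) = -4285/4256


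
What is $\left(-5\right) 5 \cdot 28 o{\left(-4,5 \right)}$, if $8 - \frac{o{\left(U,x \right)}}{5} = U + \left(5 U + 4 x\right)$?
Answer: $-42000$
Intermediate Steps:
$o{\left(U,x \right)} = 40 - 30 U - 20 x$ ($o{\left(U,x \right)} = 40 - 5 \left(U + \left(5 U + 4 x\right)\right) = 40 - 5 \left(U + \left(4 x + 5 U\right)\right) = 40 - 5 \left(4 x + 6 U\right) = 40 - \left(20 x + 30 U\right) = 40 - 30 U - 20 x$)
$\left(-5\right) 5 \cdot 28 o{\left(-4,5 \right)} = \left(-5\right) 5 \cdot 28 \left(40 - -120 - 100\right) = \left(-25\right) 28 \left(40 + 120 - 100\right) = \left(-700\right) 60 = -42000$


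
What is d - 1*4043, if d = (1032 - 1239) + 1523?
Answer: -2727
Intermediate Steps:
d = 1316 (d = -207 + 1523 = 1316)
d - 1*4043 = 1316 - 1*4043 = 1316 - 4043 = -2727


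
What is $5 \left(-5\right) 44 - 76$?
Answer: $-1176$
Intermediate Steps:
$5 \left(-5\right) 44 - 76 = \left(-25\right) 44 - 76 = -1100 - 76 = -1176$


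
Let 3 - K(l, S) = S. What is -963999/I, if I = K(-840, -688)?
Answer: -963999/691 ≈ -1395.1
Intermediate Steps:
K(l, S) = 3 - S
I = 691 (I = 3 - 1*(-688) = 3 + 688 = 691)
-963999/I = -963999/691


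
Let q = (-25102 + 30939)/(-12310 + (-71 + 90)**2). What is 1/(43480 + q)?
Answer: 11949/519536683 ≈ 2.2999e-5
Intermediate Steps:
q = -5837/11949 (q = 5837/(-12310 + 19**2) = 5837/(-12310 + 361) = 5837/(-11949) = 5837*(-1/11949) = -5837/11949 ≈ -0.48849)
1/(43480 + q) = 1/(43480 - 5837/11949) = 1/(519536683/11949) = 11949/519536683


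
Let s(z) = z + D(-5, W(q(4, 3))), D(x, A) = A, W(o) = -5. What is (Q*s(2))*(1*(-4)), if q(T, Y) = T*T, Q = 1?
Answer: 12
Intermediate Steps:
q(T, Y) = T²
s(z) = -5 + z (s(z) = z - 5 = -5 + z)
(Q*s(2))*(1*(-4)) = (1*(-5 + 2))*(1*(-4)) = (1*(-3))*(-4) = -3*(-4) = 12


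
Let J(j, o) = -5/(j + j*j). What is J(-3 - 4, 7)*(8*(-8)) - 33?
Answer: -533/21 ≈ -25.381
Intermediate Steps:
J(j, o) = -5/(j + j**2)
J(-3 - 4, 7)*(8*(-8)) - 33 = (-5/((-3 - 4)*(1 + (-3 - 4))))*(8*(-8)) - 33 = -5/(-7*(1 - 7))*(-64) - 33 = -5*(-1/7)/(-6)*(-64) - 33 = -5*(-1/7)*(-1/6)*(-64) - 33 = -5/42*(-64) - 33 = 160/21 - 33 = -533/21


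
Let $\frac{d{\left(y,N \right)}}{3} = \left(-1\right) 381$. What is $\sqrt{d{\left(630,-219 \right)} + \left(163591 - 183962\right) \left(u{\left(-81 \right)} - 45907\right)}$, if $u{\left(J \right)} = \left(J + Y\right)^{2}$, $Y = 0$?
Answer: $\sqrt{801516223} \approx 28311.0$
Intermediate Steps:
$u{\left(J \right)} = J^{2}$ ($u{\left(J \right)} = \left(J + 0\right)^{2} = J^{2}$)
$d{\left(y,N \right)} = -1143$ ($d{\left(y,N \right)} = 3 \left(\left(-1\right) 381\right) = 3 \left(-381\right) = -1143$)
$\sqrt{d{\left(630,-219 \right)} + \left(163591 - 183962\right) \left(u{\left(-81 \right)} - 45907\right)} = \sqrt{-1143 + \left(163591 - 183962\right) \left(\left(-81\right)^{2} - 45907\right)} = \sqrt{-1143 - 20371 \left(6561 - 45907\right)} = \sqrt{-1143 - -801517366} = \sqrt{-1143 + 801517366} = \sqrt{801516223}$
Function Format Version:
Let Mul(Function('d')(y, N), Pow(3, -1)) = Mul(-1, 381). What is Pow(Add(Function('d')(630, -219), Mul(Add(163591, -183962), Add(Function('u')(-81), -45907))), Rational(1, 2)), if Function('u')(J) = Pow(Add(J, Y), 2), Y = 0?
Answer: Pow(801516223, Rational(1, 2)) ≈ 28311.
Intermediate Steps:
Function('u')(J) = Pow(J, 2) (Function('u')(J) = Pow(Add(J, 0), 2) = Pow(J, 2))
Function('d')(y, N) = -1143 (Function('d')(y, N) = Mul(3, Mul(-1, 381)) = Mul(3, -381) = -1143)
Pow(Add(Function('d')(630, -219), Mul(Add(163591, -183962), Add(Function('u')(-81), -45907))), Rational(1, 2)) = Pow(Add(-1143, Mul(Add(163591, -183962), Add(Pow(-81, 2), -45907))), Rational(1, 2)) = Pow(Add(-1143, Mul(-20371, Add(6561, -45907))), Rational(1, 2)) = Pow(Add(-1143, Mul(-20371, -39346)), Rational(1, 2)) = Pow(Add(-1143, 801517366), Rational(1, 2)) = Pow(801516223, Rational(1, 2))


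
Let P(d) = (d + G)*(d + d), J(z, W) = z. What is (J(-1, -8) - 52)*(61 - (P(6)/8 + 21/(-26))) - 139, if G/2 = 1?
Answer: -72249/26 ≈ -2778.8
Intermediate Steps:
G = 2 (G = 2*1 = 2)
P(d) = 2*d*(2 + d) (P(d) = (d + 2)*(d + d) = (2 + d)*(2*d) = 2*d*(2 + d))
(J(-1, -8) - 52)*(61 - (P(6)/8 + 21/(-26))) - 139 = (-1 - 52)*(61 - ((2*6*(2 + 6))/8 + 21/(-26))) - 139 = -53*(61 - ((2*6*8)*(⅛) + 21*(-1/26))) - 139 = -53*(61 - (96*(⅛) - 21/26)) - 139 = -53*(61 - (12 - 21/26)) - 139 = -53*(61 - 1*291/26) - 139 = -53*(61 - 291/26) - 139 = -53*1295/26 - 139 = -68635/26 - 139 = -72249/26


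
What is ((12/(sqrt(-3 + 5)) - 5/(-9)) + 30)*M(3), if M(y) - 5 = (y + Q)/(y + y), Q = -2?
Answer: 8525/54 + 31*sqrt(2) ≈ 201.71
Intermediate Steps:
M(y) = 5 + (-2 + y)/(2*y) (M(y) = 5 + (y - 2)/(y + y) = 5 + (-2 + y)/((2*y)) = 5 + (-2 + y)*(1/(2*y)) = 5 + (-2 + y)/(2*y))
((12/(sqrt(-3 + 5)) - 5/(-9)) + 30)*M(3) = ((12/(sqrt(-3 + 5)) - 5/(-9)) + 30)*(11/2 - 1/3) = ((12/(sqrt(2)) - 5*(-1/9)) + 30)*(11/2 - 1*1/3) = ((12*(sqrt(2)/2) + 5/9) + 30)*(11/2 - 1/3) = ((6*sqrt(2) + 5/9) + 30)*(31/6) = ((5/9 + 6*sqrt(2)) + 30)*(31/6) = (275/9 + 6*sqrt(2))*(31/6) = 8525/54 + 31*sqrt(2)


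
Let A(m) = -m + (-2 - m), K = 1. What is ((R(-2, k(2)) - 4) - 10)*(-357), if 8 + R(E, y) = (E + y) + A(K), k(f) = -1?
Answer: 10353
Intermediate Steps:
A(m) = -2 - 2*m
R(E, y) = -12 + E + y (R(E, y) = -8 + ((E + y) + (-2 - 2*1)) = -8 + ((E + y) + (-2 - 2)) = -8 + ((E + y) - 4) = -8 + (-4 + E + y) = -12 + E + y)
((R(-2, k(2)) - 4) - 10)*(-357) = (((-12 - 2 - 1) - 4) - 10)*(-357) = ((-15 - 4) - 10)*(-357) = (-19 - 10)*(-357) = -29*(-357) = 10353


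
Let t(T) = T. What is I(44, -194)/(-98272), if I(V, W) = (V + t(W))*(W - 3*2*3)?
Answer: -3975/12284 ≈ -0.32359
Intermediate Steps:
I(V, W) = (-18 + W)*(V + W) (I(V, W) = (V + W)*(W - 3*2*3) = (V + W)*(W - 6*3) = (V + W)*(W - 18) = (V + W)*(-18 + W) = (-18 + W)*(V + W))
I(44, -194)/(-98272) = ((-194)**2 - 18*44 - 18*(-194) + 44*(-194))/(-98272) = (37636 - 792 + 3492 - 8536)*(-1/98272) = 31800*(-1/98272) = -3975/12284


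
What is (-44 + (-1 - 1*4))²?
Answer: 2401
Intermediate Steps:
(-44 + (-1 - 1*4))² = (-44 + (-1 - 4))² = (-44 - 5)² = (-49)² = 2401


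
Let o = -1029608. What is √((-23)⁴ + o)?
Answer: I*√749767 ≈ 865.89*I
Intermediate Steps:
√((-23)⁴ + o) = √((-23)⁴ - 1029608) = √(279841 - 1029608) = √(-749767) = I*√749767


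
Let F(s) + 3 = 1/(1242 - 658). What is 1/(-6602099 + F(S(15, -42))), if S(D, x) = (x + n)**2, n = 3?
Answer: -584/3855627567 ≈ -1.5147e-7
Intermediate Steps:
S(D, x) = (3 + x)**2 (S(D, x) = (x + 3)**2 = (3 + x)**2)
F(s) = -1751/584 (F(s) = -3 + 1/(1242 - 658) = -3 + 1/584 = -1751/584)
1/(-6602099 + F(S(15, -42))) = 1/(-6602099 - 1751/584) = 1/(-3855627567/584) = -584/3855627567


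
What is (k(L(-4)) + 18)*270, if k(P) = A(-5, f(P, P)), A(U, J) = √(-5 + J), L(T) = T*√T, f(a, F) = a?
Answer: 4860 + 270*√(-5 - 8*I) ≈ 5262.0 - 725.34*I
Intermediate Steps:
L(T) = T^(3/2)
k(P) = √(-5 + P)
(k(L(-4)) + 18)*270 = (√(-5 + (-4)^(3/2)) + 18)*270 = (√(-5 - 8*I) + 18)*270 = (18 + √(-5 - 8*I))*270 = 4860 + 270*√(-5 - 8*I)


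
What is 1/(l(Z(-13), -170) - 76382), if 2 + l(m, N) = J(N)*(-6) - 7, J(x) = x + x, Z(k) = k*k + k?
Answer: -1/74351 ≈ -1.3450e-5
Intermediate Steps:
Z(k) = k + k² (Z(k) = k² + k = k + k²)
J(x) = 2*x
l(m, N) = -9 - 12*N (l(m, N) = -2 + ((2*N)*(-6) - 7) = -2 + (-12*N - 7) = -2 + (-7 - 12*N) = -9 - 12*N)
1/(l(Z(-13), -170) - 76382) = 1/((-9 - 12*(-170)) - 76382) = 1/((-9 + 2040) - 76382) = 1/(2031 - 76382) = 1/(-74351) = -1/74351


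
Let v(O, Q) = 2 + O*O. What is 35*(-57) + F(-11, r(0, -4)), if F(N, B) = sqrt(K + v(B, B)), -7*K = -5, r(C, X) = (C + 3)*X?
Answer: -1995 + sqrt(7189)/7 ≈ -1982.9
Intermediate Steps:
v(O, Q) = 2 + O**2
r(C, X) = X*(3 + C) (r(C, X) = (3 + C)*X = X*(3 + C))
K = 5/7 (K = -1/7*(-5) = 5/7 ≈ 0.71429)
F(N, B) = sqrt(19/7 + B**2) (F(N, B) = sqrt(5/7 + (2 + B**2)) = sqrt(19/7 + B**2))
35*(-57) + F(-11, r(0, -4)) = 35*(-57) + sqrt(133 + 49*(-4*(3 + 0))**2)/7 = -1995 + sqrt(133 + 49*(-4*3)**2)/7 = -1995 + sqrt(133 + 49*(-12)**2)/7 = -1995 + sqrt(133 + 49*144)/7 = -1995 + sqrt(133 + 7056)/7 = -1995 + sqrt(7189)/7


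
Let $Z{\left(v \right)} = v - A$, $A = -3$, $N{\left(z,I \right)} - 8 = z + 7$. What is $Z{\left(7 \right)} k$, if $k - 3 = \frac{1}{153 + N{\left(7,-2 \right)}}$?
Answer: $\frac{1052}{35} \approx 30.057$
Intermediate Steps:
$N{\left(z,I \right)} = 15 + z$ ($N{\left(z,I \right)} = 8 + \left(z + 7\right) = 8 + \left(7 + z\right) = 15 + z$)
$Z{\left(v \right)} = 3 + v$ ($Z{\left(v \right)} = v - -3 = v + 3 = 3 + v$)
$k = \frac{526}{175}$ ($k = 3 + \frac{1}{153 + \left(15 + 7\right)} = 3 + \frac{1}{153 + 22} = 3 + \frac{1}{175} = \frac{526}{175} \approx 3.0057$)
$Z{\left(7 \right)} k = \left(3 + 7\right) \frac{526}{175} = 10 \cdot \frac{526}{175} = \frac{1052}{35}$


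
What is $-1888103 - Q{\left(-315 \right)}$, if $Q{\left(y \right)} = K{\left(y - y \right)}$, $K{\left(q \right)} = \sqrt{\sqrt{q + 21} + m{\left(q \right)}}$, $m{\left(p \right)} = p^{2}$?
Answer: $-1888103 - \sqrt[4]{21} \approx -1.8881 \cdot 10^{6}$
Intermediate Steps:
$K{\left(q \right)} = \sqrt{q^{2} + \sqrt{21 + q}}$ ($K{\left(q \right)} = \sqrt{\sqrt{q + 21} + q^{2}} = \sqrt{\sqrt{21 + q} + q^{2}} = \sqrt{q^{2} + \sqrt{21 + q}}$)
$Q{\left(y \right)} = \sqrt[4]{21}$ ($Q{\left(y \right)} = \sqrt{\left(y - y\right)^{2} + \sqrt{21 + \left(y - y\right)}} = \sqrt{0^{2} + \sqrt{21 + 0}} = \sqrt{0 + \sqrt{21}} = \sqrt{\sqrt{21}} = \sqrt[4]{21}$)
$-1888103 - Q{\left(-315 \right)} = -1888103 - \sqrt[4]{21}$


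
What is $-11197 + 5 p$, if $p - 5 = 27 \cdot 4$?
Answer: $-10632$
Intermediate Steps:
$p = 113$ ($p = 5 + 27 \cdot 4 = 5 + 108 = 113$)
$-11197 + 5 p = -11197 + 5 \cdot 113 = -11197 + 565 = -10632$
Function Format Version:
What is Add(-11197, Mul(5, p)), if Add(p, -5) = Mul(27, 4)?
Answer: -10632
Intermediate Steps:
p = 113 (p = Add(5, Mul(27, 4)) = Add(5, 108) = 113)
Add(-11197, Mul(5, p)) = Add(-11197, Mul(5, 113)) = Add(-11197, 565) = -10632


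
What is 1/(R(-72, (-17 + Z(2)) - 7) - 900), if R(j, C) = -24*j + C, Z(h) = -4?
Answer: 1/800 ≈ 0.0012500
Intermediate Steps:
R(j, C) = C - 24*j
1/(R(-72, (-17 + Z(2)) - 7) - 900) = 1/((((-17 - 4) - 7) - 24*(-72)) - 900) = 1/(((-21 - 7) + 1728) - 900) = 1/((-28 + 1728) - 900) = 1/(1700 - 900) = 1/800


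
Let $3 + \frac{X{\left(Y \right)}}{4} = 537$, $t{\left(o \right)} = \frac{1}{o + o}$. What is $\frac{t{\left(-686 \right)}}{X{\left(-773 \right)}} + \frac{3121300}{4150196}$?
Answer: $\frac{2286813164851}{3040632799008} \approx 0.75208$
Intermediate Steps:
$t{\left(o \right)} = \frac{1}{2 o}$
$X{\left(Y \right)} = 2136$ ($X{\left(Y \right)} = -12 + 4 \cdot 537 = -12 + 2148 = 2136$)
$\frac{t{\left(-686 \right)}}{X{\left(-773 \right)}} + \frac{3121300}{4150196} = \frac{\frac{1}{2} \frac{1}{-686}}{2136} + \frac{3121300}{4150196} = \frac{1}{2} \left(- \frac{1}{686}\right) \frac{1}{2136} + 3121300 \cdot \frac{1}{4150196} = \left(- \frac{1}{1372}\right) \frac{1}{2136} + \frac{780325}{1037549} = - \frac{1}{2930592} + \frac{780325}{1037549} = \frac{2286813164851}{3040632799008}$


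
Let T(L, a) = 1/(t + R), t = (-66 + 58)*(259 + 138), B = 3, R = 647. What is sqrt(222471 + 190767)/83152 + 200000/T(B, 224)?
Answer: -505800000 + sqrt(413238)/83152 ≈ -5.0580e+8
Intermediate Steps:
t = -3176 (t = -8*397 = -3176)
T(L, a) = -1/2529 (T(L, a) = 1/(-3176 + 647) = 1/(-2529) = -1/2529)
sqrt(222471 + 190767)/83152 + 200000/T(B, 224) = sqrt(222471 + 190767)/83152 + 200000/(-1/2529) = sqrt(413238)*(1/83152) + 200000*(-2529) = sqrt(413238)/83152 - 505800000 = -505800000 + sqrt(413238)/83152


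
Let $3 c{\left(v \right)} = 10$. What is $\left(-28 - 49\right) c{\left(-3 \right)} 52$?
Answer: $- \frac{40040}{3} \approx -13347.0$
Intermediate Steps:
$c{\left(v \right)} = \frac{10}{3}$ ($c{\left(v \right)} = \frac{1}{3} \cdot 10 = \frac{10}{3}$)
$\left(-28 - 49\right) c{\left(-3 \right)} 52 = \left(-28 - 49\right) \frac{10}{3} \cdot 52 = \left(-77\right) \frac{10}{3} \cdot 52 = \left(- \frac{770}{3}\right) 52 = - \frac{40040}{3}$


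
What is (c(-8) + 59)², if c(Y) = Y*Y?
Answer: 15129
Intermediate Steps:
c(Y) = Y²
(c(-8) + 59)² = ((-8)² + 59)² = (64 + 59)² = 123² = 15129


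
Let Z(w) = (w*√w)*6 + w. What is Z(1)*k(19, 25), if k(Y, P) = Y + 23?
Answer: 294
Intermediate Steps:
Z(w) = w + 6*w^(3/2) (Z(w) = w^(3/2)*6 + w = 6*w^(3/2) + w = w + 6*w^(3/2))
k(Y, P) = 23 + Y
Z(1)*k(19, 25) = (1 + 6*1^(3/2))*(23 + 19) = (1 + 6*1)*42 = (1 + 6)*42 = 7*42 = 294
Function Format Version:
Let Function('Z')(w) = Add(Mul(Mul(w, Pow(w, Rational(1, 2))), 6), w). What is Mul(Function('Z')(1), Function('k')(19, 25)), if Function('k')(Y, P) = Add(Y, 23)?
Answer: 294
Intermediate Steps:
Function('Z')(w) = Add(w, Mul(6, Pow(w, Rational(3, 2)))) (Function('Z')(w) = Add(Mul(Pow(w, Rational(3, 2)), 6), w) = Add(Mul(6, Pow(w, Rational(3, 2))), w) = Add(w, Mul(6, Pow(w, Rational(3, 2)))))
Function('k')(Y, P) = Add(23, Y)
Mul(Function('Z')(1), Function('k')(19, 25)) = Mul(Add(1, Mul(6, Pow(1, Rational(3, 2)))), Add(23, 19)) = Mul(Add(1, Mul(6, 1)), 42) = Mul(Add(1, 6), 42) = Mul(7, 42) = 294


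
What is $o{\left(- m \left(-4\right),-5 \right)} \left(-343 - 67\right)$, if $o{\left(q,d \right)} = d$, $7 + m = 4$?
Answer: $2050$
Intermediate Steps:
$m = -3$ ($m = -7 + 4 = -3$)
$o{\left(- m \left(-4\right),-5 \right)} \left(-343 - 67\right) = - 5 \left(-343 - 67\right) = \left(-5\right) \left(-410\right) = 2050$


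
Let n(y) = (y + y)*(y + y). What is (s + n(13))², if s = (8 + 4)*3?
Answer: 506944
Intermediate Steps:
s = 36 (s = 12*3 = 36)
n(y) = 4*y² (n(y) = (2*y)*(2*y) = 4*y²)
(s + n(13))² = (36 + 4*13²)² = (36 + 4*169)² = (36 + 676)² = 712² = 506944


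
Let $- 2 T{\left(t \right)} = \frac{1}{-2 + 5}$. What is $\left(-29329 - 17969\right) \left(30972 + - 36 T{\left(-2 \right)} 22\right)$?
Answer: $-1471156992$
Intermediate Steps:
$T{\left(t \right)} = - \frac{1}{6}$ ($T{\left(t \right)} = - \frac{1}{2 \left(-2 + 5\right)} = - \frac{1}{2 \cdot 3} = \left(- \frac{1}{2}\right) \frac{1}{3} = - \frac{1}{6}$)
$\left(-29329 - 17969\right) \left(30972 + - 36 T{\left(-2 \right)} 22\right) = \left(-29329 - 17969\right) \left(30972 + \left(-36\right) \left(- \frac{1}{6}\right) 22\right) = - 47298 \left(30972 + 6 \cdot 22\right) = - 47298 \left(30972 + 132\right) = \left(-47298\right) 31104 = -1471156992$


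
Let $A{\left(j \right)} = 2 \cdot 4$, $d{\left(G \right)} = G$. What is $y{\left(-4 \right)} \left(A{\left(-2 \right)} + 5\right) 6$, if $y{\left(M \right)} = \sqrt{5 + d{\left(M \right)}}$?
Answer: $78$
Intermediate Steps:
$A{\left(j \right)} = 8$
$y{\left(M \right)} = \sqrt{5 + M}$
$y{\left(-4 \right)} \left(A{\left(-2 \right)} + 5\right) 6 = \sqrt{5 - 4} \left(8 + 5\right) 6 = \sqrt{1} \cdot 13 \cdot 6 = 1 \cdot 78 = 78$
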